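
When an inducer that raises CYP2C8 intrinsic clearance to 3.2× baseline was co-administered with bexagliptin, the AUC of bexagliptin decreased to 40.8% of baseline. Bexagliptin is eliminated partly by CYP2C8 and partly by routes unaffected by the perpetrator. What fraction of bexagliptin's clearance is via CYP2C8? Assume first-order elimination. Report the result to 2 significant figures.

CL'/CL = 1 / 0.408 = 2.451
3.2·fm + (1 − fm) = 2.451
fm = (2.451 − 1) / (3.2 − 1) = 0.66

0.66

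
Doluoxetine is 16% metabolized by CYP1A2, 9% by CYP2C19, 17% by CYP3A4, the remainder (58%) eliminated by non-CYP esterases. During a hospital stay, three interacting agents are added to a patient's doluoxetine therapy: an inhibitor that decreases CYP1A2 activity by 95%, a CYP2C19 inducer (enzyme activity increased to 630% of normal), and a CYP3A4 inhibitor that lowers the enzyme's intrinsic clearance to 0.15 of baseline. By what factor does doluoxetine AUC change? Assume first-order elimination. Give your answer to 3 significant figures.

The CYP1A2 pathway (16% of clearance) drops to 0.05× activity: 0.16 × 0.05 = 0.008.
The CYP2C19 pathway (9% of clearance) increases to 6.3× activity: 0.09 × 6.3 = 0.567.
The CYP3A4 pathway (17% of clearance) falls to 0.15× activity: 0.17 × 0.15 = 0.0255.
The remaining 58% of clearance is unaffected.
CL_new/CL_old = 0.008 + 0.567 + 0.0255 + 0.58 = 1.1805.
Because AUC varies inversely with clearance, the combined effect is 1 / 1.1805 = 0.847.

0.847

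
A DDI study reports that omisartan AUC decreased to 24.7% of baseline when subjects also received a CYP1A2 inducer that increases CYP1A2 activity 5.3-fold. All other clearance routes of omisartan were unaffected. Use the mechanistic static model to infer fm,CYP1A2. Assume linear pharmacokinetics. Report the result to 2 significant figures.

0.71

Call the CYP1A2 fraction fm. After the interaction, CL_new/CL_old = fm × 5.3 + (1 − fm).
AUC ratio = 1 / (new CL fraction), so new CL fraction = 1 / 0.247 = 4.049.
fm × 5.3 + 1 − fm = 4.049  ⇒  fm × (5.3 − 1) = 3.049  ⇒  fm = 0.71.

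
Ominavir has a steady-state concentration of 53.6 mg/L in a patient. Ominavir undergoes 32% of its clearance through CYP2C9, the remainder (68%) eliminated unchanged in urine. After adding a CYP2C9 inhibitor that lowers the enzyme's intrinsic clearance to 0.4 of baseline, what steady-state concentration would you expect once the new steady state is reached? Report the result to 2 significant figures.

CYP2C9: 0.32 × 0.4 = 0.128
Other: 0.68 (unchanged)
CL_new/CL_old = 0.128 + 0.68 = 0.808.
With dosing unchanged, steady-state concentration scales as 1/CL: 53.6 / 0.808 = 66 mg/L.

66 mg/L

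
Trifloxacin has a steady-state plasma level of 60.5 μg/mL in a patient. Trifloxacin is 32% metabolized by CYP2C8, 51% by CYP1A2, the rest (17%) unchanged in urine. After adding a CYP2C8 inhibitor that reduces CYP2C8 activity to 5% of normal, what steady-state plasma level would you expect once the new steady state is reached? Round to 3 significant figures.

86.9 μg/mL

CYP2C8: 0.32 × 0.05 = 0.016
CYP1A2: 0.51 (unchanged)
Other: 0.17 (unchanged)
Relative clearance = 0.016 + 0.51 + 0.17 = 0.696.
Steady-state plasma level ∝ 1/CL, so new value = 60.5 / 0.696 = 86.9 μg/mL.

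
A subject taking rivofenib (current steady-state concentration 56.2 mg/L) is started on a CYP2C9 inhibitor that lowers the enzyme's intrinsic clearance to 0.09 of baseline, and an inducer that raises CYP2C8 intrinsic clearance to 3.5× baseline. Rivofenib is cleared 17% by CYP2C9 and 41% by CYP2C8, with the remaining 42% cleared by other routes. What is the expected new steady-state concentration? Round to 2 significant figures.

The CYP2C9 pathway (17% of clearance) falls to 0.09× activity: 0.17 × 0.09 = 0.0153.
The CYP2C8 pathway (41% of clearance) rises to 3.5× activity: 0.41 × 3.5 = 1.435.
Non-CYP routes (42%) are unchanged.
Relative clearance = 0.0153 + 1.435 + 0.42 = 1.8703.
Dividing the baseline by the relative clearance: 56.2 / 1.8703 = 30 mg/L.

30 mg/L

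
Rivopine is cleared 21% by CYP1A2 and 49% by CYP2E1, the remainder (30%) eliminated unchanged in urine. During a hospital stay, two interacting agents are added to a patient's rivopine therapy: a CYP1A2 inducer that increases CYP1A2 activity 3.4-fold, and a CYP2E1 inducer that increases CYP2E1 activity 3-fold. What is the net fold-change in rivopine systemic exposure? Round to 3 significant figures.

The CYP1A2 pathway (21% of clearance) is boosted to 3.4× activity: 0.21 × 3.4 = 0.714.
The CYP2E1 pathway (49% of clearance) increases to 3× activity: 0.49 × 3 = 1.47.
The remaining 30% of clearance is unaffected.
Relative clearance = 0.714 + 1.47 + 0.3 = 2.484.
Because systemic exposure varies inversely with clearance, the combined effect is 1 / 2.484 = 0.403.

0.403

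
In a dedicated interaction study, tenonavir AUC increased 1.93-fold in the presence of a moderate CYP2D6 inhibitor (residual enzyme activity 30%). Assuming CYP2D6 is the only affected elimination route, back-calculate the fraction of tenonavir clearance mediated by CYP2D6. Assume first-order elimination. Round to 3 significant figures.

0.688

Let fm be the CYP2D6 fraction. New clearance relative to baseline = fm × 0.3 + (1 − fm).
AUC ratio = 1 / (new CL fraction), so new CL fraction = 1 / 1.93 = 0.5181.
fm × 0.3 + 1 − fm = 0.5181  ⇒  fm × (0.3 − 1) = −0.4819  ⇒  fm = 0.688.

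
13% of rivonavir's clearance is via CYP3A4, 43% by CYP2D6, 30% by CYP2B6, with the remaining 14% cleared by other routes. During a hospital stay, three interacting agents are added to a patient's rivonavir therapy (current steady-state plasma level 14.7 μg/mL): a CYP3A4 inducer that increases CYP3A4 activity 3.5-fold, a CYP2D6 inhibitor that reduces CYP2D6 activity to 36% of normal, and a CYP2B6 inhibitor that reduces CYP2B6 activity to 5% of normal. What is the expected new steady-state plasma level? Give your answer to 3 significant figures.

19.2 μg/mL

The CYP3A4 pathway (13% of clearance) rises to 3.5× activity: 0.13 × 3.5 = 0.455.
The CYP2D6 pathway (43% of clearance) is reduced to 0.36× activity: 0.43 × 0.36 = 0.1548.
The CYP2B6 pathway (30% of clearance) falls to 0.05× activity: 0.3 × 0.05 = 0.015.
Non-CYP routes (14%) are unchanged.
CL_new/CL_old = 0.455 + 0.1548 + 0.015 + 0.14 = 0.7648.
Dividing the baseline by the relative clearance: 14.7 / 0.7648 = 19.2 μg/mL.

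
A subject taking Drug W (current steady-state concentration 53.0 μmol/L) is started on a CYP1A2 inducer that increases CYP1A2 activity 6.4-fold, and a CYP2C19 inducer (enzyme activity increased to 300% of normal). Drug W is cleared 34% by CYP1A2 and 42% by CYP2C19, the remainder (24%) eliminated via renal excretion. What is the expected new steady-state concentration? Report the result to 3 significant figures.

CYP1A2: 0.34 × 6.4 = 2.176
CYP2C19: 0.42 × 3 = 1.26
Other: 0.24 (unchanged)
New clearance relative to baseline: 2.176 + 1.26 + 0.24 = 3.676.
New steady-state concentration = 53.0 / 3.676 = 14.4 μmol/L (concentration scales inversely with clearance).

14.4 μmol/L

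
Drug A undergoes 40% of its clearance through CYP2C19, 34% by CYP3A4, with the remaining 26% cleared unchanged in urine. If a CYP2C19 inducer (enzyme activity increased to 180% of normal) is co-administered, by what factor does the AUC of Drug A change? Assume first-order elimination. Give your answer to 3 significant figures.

0.758

The CYP2C19 pathway (40% of clearance) is boosted to 1.8× activity: 0.4 × 1.8 = 0.72.
CYP3A4 (34%) and the residual 26% are unaffected.
Relative clearance = 0.72 + 0.34 + 0.26 = 1.32.
AUC is inversely proportional to clearance, so the fold-change is 1 / 1.32 = 0.758.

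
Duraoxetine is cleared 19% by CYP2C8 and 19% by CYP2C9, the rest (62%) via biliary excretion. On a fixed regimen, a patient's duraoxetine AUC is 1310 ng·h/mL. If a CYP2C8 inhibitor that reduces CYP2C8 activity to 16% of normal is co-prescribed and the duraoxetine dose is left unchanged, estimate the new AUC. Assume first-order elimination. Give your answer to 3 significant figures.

CYP2C8: 0.19 × 0.16 = 0.0304
CYP2C9: 0.19 (unchanged)
Other: 0.62 (unchanged)
CL_new/CL_old = 0.0304 + 0.19 + 0.62 = 0.8404.
With dosing unchanged, AUC scales as 1/CL: 1310 / 0.8404 = 1.56 × 10³ ng·h/mL.

1.56 × 10³ ng·h/mL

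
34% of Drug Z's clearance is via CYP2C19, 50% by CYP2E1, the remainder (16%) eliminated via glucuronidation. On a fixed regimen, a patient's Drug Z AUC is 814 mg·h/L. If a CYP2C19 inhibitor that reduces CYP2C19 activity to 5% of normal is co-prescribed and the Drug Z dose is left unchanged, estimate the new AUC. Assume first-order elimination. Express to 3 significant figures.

1.20 × 10³ mg·h/L

The CYP2C19 pathway (34% of clearance) drops to 0.05× activity: 0.34 × 0.05 = 0.017.
CYP2E1 (50%) and the residual 16% are unaffected.
New clearance relative to baseline: 0.017 + 0.5 + 0.16 = 0.677.
With dosing unchanged, AUC scales as 1/CL: 814 / 0.677 = 1.20 × 10³ mg·h/L.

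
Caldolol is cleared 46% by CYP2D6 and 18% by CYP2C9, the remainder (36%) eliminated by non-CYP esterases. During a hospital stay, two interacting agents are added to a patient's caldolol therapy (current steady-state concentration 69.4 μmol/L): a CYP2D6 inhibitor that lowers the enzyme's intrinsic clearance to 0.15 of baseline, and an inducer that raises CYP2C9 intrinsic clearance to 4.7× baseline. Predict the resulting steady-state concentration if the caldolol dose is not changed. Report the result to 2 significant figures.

The CYP2D6 pathway (46% of clearance) is reduced to 0.15× activity: 0.46 × 0.15 = 0.069.
The CYP2C9 pathway (18% of clearance) rises to 4.7× activity: 0.18 × 4.7 = 0.846.
The remaining 36% of clearance is unaffected.
Relative clearance = 0.069 + 0.846 + 0.36 = 1.275.
New steady-state concentration = 69.4 / 1.275 = 54 μmol/L (concentration scales inversely with clearance).

54 μmol/L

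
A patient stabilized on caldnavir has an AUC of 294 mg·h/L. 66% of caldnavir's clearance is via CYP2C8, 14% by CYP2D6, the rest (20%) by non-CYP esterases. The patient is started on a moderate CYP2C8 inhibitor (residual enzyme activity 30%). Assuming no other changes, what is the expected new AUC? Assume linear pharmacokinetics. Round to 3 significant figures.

CYP2C8: 0.66 × 0.3 = 0.198
CYP2D6: 0.14 (unchanged)
Other: 0.2 (unchanged)
Relative clearance = 0.198 + 0.14 + 0.2 = 0.538.
New AUC = baseline ÷ relative clearance = 294 / 0.538 = 546 mg·h/L.

546 mg·h/L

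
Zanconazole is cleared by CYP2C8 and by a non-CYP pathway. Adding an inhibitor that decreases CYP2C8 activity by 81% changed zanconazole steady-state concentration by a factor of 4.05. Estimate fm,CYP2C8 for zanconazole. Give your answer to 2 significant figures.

0.93

CL'/CL = 1 / 4.05 = 0.2469
0.19·fm + (1 − fm) = 0.2469
fm = (0.2469 − 1) / (0.19 − 1) = 0.93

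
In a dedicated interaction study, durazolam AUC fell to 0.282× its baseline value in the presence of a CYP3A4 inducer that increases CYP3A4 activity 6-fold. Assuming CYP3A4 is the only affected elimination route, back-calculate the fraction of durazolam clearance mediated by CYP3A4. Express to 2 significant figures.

0.51

Let x = fm,CYP3A4. Because AUC ∝ 1/CL, relative clearance rose to 1/0.282 = 3.546.
Setting x·6 + (1 − x) = 3.546 and solving: x = (3.546 − 1)/(6 − 1) = 0.51.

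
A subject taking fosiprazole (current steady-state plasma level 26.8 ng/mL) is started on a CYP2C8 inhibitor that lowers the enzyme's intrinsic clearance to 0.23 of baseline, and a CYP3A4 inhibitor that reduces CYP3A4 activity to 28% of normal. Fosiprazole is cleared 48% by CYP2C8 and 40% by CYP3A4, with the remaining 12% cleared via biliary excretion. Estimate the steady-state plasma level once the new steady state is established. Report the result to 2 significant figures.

CYP2C8: 0.48 × 0.23 = 0.1104
CYP3A4: 0.4 × 0.28 = 0.112
Other: 0.12 (unchanged)
Relative clearance = 0.1104 + 0.112 + 0.12 = 0.3424.
Steady-state plasma level ∝ 1/CL: new value = 26.8 / 0.3424 = 78 ng/mL.

78 ng/mL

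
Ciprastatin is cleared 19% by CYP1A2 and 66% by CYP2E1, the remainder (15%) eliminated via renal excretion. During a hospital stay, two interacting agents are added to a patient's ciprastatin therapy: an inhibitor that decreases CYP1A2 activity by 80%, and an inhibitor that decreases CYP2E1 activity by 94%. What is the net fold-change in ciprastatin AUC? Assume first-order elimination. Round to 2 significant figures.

4.4

The CYP1A2 pathway (19% of clearance) is reduced to 0.2× activity: 0.19 × 0.2 = 0.038.
The CYP2E1 pathway (66% of clearance) falls to 0.06× activity: 0.66 × 0.06 = 0.0396.
The remaining 15% of clearance is unaffected.
Relative clearance = 0.038 + 0.0396 + 0.15 = 0.2276.
Because AUC varies inversely with clearance, the combined effect is 1 / 0.2276 = 4.4.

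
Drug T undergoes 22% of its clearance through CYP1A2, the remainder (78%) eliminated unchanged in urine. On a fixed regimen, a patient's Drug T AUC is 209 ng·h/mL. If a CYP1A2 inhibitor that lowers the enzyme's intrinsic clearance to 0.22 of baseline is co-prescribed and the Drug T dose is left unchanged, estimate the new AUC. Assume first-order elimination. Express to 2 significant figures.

2.5 × 10² ng·h/mL

CYP1A2: 0.22 × 0.22 = 0.0484
Other: 0.78 (unchanged)
Relative clearance = 0.0484 + 0.78 = 0.8284.
New AUC = baseline ÷ relative clearance = 209 / 0.8284 = 2.5 × 10² ng·h/mL.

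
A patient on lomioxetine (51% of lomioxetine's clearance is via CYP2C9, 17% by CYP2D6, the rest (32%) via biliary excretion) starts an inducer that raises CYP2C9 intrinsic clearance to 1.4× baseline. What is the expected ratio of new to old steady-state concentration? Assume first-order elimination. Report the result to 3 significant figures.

The CYP2C9 pathway (51% of clearance) is boosted to 1.4× activity: 0.51 × 1.4 = 0.714.
CYP2D6 (17%) and the residual 32% are unaffected.
Relative clearance = 0.714 + 0.17 + 0.32 = 1.204.
Steady-state concentration is inversely proportional to clearance, so the fold-change is 1 / 1.204 = 0.831.

0.831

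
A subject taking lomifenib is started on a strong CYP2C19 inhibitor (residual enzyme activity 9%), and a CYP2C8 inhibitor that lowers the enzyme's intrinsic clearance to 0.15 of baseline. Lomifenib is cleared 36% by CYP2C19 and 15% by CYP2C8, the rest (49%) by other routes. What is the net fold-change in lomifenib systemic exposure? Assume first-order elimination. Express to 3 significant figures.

1.84

The CYP2C19 pathway (36% of clearance) drops to 0.09× activity: 0.36 × 0.09 = 0.0324.
The CYP2C8 pathway (15% of clearance) drops to 0.15× activity: 0.15 × 0.15 = 0.0225.
The remaining 49% of clearance is unaffected.
CL_new/CL_old = 0.0324 + 0.0225 + 0.49 = 0.5449.
Because systemic exposure varies inversely with clearance, the combined effect is 1 / 0.5449 = 1.84.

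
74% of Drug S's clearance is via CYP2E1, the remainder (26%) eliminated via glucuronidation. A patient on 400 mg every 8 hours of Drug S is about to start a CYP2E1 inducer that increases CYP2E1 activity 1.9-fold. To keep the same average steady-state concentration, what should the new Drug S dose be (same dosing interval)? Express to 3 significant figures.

666 mg

The CYP2E1 pathway (74% of clearance) is boosted to 1.9× activity: 0.74 × 1.9 = 1.406.
Non-CYP routes (26%) are unchanged.
CL_new/CL_old = 1.406 + 0.26 = 1.666.
To maintain the same steady-state level, dose must scale with clearance: new dose = 400 × 1.666 = 666 mg.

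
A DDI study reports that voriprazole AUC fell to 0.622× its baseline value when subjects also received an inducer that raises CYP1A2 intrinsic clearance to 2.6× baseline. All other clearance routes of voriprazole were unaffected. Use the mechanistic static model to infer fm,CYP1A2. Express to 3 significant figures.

Call the CYP1A2 fraction fm. After the interaction, CL_new/CL_old = fm × 2.6 + (1 − fm).
AUC ratio = 1 / (new CL fraction), so new CL fraction = 1 / 0.622 = 1.608.
fm × 2.6 + 1 − fm = 1.608  ⇒  fm × (2.6 − 1) = 0.6077  ⇒  fm = 0.380.

0.380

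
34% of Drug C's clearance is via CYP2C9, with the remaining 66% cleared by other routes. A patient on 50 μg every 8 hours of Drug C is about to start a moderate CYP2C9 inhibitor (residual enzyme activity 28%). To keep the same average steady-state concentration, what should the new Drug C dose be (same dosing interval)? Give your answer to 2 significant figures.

The CYP2C9 pathway (34% of clearance) falls to 0.28× activity: 0.34 × 0.28 = 0.0952.
Non-CYP routes (66%) are unchanged.
New clearance relative to baseline: 0.0952 + 0.66 = 0.7552.
Exposure is unchanged when dose changes in proportion to clearance. New dose = 50 μg × 0.7552 = 38 μg.

38 μg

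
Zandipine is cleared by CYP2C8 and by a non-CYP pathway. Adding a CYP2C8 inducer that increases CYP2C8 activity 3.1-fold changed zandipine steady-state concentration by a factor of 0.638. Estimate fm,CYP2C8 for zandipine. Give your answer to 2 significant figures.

Let x = fm,CYP2C8. Because steady-state concentration ∝ 1/CL, relative clearance rose to 1/0.638 = 1.567.
Only the CYP2C8 route changed, so 1.567 = x·3.1 + (1 − x), giving x = 0.27.

0.27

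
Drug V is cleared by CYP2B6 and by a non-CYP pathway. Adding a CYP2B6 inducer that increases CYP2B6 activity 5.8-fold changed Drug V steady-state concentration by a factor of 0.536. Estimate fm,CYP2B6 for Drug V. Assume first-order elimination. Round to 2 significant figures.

Call the CYP2B6 fraction fm. After the interaction, CL_new/CL_old = fm × 5.8 + (1 − fm).
Steady-state concentration ratio = 1 / (new CL fraction), so new CL fraction = 1 / 0.536 = 1.866.
fm × 5.8 + 1 − fm = 1.866  ⇒  fm × (5.8 − 1) = 0.8657  ⇒  fm = 0.18.

0.18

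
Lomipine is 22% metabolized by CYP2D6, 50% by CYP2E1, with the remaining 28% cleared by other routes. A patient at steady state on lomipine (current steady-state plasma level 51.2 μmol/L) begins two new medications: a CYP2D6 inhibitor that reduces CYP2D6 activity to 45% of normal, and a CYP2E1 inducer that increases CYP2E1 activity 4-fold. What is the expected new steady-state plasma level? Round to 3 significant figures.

21.5 μmol/L

The CYP2D6 pathway (22% of clearance) falls to 0.45× activity: 0.22 × 0.45 = 0.099.
The CYP2E1 pathway (50% of clearance) rises to 4× activity: 0.5 × 4 = 2.
Non-CYP routes (28%) are unchanged.
Relative clearance = 0.099 + 2 + 0.28 = 2.379.
Dividing the baseline by the relative clearance: 51.2 / 2.379 = 21.5 μmol/L.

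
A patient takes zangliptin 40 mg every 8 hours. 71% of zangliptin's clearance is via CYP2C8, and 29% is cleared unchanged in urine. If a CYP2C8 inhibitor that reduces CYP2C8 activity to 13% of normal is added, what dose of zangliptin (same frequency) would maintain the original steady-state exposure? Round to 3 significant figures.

CYP2C8: 0.71 × 0.13 = 0.0923
Other: 0.29 (unchanged)
CL_new/CL_old = 0.0923 + 0.29 = 0.3823.
To maintain the same steady-state level, dose must scale with clearance: new dose = 40 × 0.3823 = 15.3 mg.

15.3 mg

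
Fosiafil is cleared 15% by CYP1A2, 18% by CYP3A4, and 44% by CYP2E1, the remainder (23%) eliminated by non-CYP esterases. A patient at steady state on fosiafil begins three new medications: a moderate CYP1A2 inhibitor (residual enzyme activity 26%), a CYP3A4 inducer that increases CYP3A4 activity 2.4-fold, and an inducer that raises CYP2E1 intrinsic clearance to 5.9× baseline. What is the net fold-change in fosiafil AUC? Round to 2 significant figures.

0.30

The CYP1A2 pathway (15% of clearance) is reduced to 0.26× activity: 0.15 × 0.26 = 0.039.
The CYP3A4 pathway (18% of clearance) is boosted to 2.4× activity: 0.18 × 2.4 = 0.432.
The CYP2E1 pathway (44% of clearance) is boosted to 5.9× activity: 0.44 × 5.9 = 2.596.
Non-CYP routes (23%) are unchanged.
CL_new/CL_old = 0.039 + 0.432 + 2.596 + 0.23 = 3.297.
Because AUC varies inversely with clearance, the combined effect is 1 / 3.297 = 0.30.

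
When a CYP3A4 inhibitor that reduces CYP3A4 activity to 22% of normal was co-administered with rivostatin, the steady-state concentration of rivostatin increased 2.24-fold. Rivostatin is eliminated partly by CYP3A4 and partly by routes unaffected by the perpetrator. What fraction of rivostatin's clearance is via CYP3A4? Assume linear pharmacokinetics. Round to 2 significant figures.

0.71

Call the CYP3A4 fraction fm. After the interaction, CL_new/CL_old = fm × 0.22 + (1 − fm).
Steady-state concentration ratio = 1 / (new CL fraction), so new CL fraction = 1 / 2.24 = 0.4464.
fm × 0.22 + 1 − fm = 0.4464  ⇒  fm × (0.22 − 1) = −0.5536  ⇒  fm = 0.71.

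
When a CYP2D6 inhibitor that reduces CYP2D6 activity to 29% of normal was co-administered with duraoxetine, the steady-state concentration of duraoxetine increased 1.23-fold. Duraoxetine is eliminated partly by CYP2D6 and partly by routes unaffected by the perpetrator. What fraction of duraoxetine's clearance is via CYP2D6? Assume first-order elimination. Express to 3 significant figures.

Let x = fm,CYP2D6. Because steady-state concentration ∝ 1/CL, relative clearance fell to 1/1.23 = 0.813.
Only the CYP2D6 route changed, so 0.813 = x·0.29 + (1 − x), giving x = 0.263.

0.263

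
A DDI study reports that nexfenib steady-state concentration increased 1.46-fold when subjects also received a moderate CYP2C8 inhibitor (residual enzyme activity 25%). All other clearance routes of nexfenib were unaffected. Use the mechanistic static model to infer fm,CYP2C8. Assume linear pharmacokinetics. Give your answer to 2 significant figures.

0.42

Write x for the fraction cleared via CYP2C8. The observed steady-state concentration change means clearance fell to 1/1.46 = 0.6849 of baseline.
Only the CYP2C8 route changed, so 0.6849 = x·0.25 + (1 − x), giving x = 0.42.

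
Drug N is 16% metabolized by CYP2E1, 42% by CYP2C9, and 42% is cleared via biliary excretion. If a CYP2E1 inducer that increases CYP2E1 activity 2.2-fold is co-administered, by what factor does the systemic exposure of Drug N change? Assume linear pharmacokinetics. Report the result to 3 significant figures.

0.839

The CYP2E1 pathway (16% of clearance) rises to 2.2× activity: 0.16 × 2.2 = 0.352.
CYP2C9 (42%) and the residual 42% are unaffected.
New clearance relative to baseline: 0.352 + 0.42 + 0.42 = 1.192.
Systemic exposure ratio = CL_old/CL_new = 1 / 1.192 = 0.839.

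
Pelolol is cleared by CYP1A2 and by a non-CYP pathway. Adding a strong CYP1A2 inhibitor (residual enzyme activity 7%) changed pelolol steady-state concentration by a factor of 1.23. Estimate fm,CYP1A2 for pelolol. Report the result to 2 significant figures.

0.20

Let fm be the CYP1A2 fraction. New clearance relative to baseline = fm × 0.07 + (1 − fm).
Steady-state concentration ratio = 1 / (new CL fraction), so new CL fraction = 1 / 1.23 = 0.813.
fm × 0.07 + 1 − fm = 0.813  ⇒  fm × (0.07 − 1) = −0.187  ⇒  fm = 0.20.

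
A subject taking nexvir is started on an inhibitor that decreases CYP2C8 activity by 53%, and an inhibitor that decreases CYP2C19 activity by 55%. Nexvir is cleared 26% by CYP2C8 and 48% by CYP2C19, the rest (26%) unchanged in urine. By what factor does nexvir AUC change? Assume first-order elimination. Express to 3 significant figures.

The CYP2C8 pathway (26% of clearance) is reduced to 0.47× activity: 0.26 × 0.47 = 0.1222.
The CYP2C19 pathway (48% of clearance) is reduced to 0.45× activity: 0.48 × 0.45 = 0.216.
Non-CYP routes (26%) are unchanged.
New clearance relative to baseline: 0.1222 + 0.216 + 0.26 = 0.5982.
Because AUC varies inversely with clearance, the combined effect is 1 / 0.5982 = 1.67.

1.67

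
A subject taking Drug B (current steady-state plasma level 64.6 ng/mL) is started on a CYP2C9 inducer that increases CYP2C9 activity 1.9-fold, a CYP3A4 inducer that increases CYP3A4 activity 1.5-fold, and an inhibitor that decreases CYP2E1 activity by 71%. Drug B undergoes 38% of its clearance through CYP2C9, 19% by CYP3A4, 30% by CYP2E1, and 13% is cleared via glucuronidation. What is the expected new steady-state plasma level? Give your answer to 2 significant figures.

The CYP2C9 pathway (38% of clearance) increases to 1.9× activity: 0.38 × 1.9 = 0.722.
The CYP3A4 pathway (19% of clearance) increases to 1.5× activity: 0.19 × 1.5 = 0.285.
The CYP2E1 pathway (30% of clearance) drops to 0.29× activity: 0.3 × 0.29 = 0.087.
Non-CYP routes (13%) are unchanged.
CL_new/CL_old = 0.722 + 0.285 + 0.087 + 0.13 = 1.224.
Dividing the baseline by the relative clearance: 64.6 / 1.224 = 53 ng/mL.

53 ng/mL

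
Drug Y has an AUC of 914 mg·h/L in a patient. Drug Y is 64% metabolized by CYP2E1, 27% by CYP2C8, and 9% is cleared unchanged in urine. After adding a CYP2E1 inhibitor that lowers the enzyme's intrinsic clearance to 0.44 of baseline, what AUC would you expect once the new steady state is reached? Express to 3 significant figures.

CYP2E1: 0.64 × 0.44 = 0.2816
CYP2C8: 0.27 (unchanged)
Other: 0.09 (unchanged)
CL_new/CL_old = 0.2816 + 0.27 + 0.09 = 0.6416.
With dosing unchanged, AUC scales as 1/CL: 914 / 0.6416 = 1.42 × 10³ mg·h/L.

1.42 × 10³ mg·h/L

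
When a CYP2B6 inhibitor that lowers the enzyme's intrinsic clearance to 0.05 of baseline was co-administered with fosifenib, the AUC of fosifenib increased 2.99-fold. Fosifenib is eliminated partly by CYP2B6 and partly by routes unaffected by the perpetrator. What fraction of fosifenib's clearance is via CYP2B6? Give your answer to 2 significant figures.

0.70

Let fm be the CYP2B6 fraction. New clearance relative to baseline = fm × 0.05 + (1 − fm).
AUC ratio = 1 / (new CL fraction), so new CL fraction = 1 / 2.99 = 0.3344.
fm × 0.05 + 1 − fm = 0.3344  ⇒  fm × (0.05 − 1) = −0.6656  ⇒  fm = 0.70.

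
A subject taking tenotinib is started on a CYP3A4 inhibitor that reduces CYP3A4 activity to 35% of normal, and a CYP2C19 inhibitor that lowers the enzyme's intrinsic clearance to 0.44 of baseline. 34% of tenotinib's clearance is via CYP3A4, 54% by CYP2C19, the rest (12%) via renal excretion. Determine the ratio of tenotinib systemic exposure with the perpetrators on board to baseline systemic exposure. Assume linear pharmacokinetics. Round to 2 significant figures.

2.1

The CYP3A4 pathway (34% of clearance) is reduced to 0.35× activity: 0.34 × 0.35 = 0.119.
The CYP2C19 pathway (54% of clearance) drops to 0.44× activity: 0.54 × 0.44 = 0.2376.
Non-CYP routes (12%) are unchanged.
CL_new/CL_old = 0.119 + 0.2376 + 0.12 = 0.4766.
Net systemic exposure ratio = 1 / 0.4766 = 2.1.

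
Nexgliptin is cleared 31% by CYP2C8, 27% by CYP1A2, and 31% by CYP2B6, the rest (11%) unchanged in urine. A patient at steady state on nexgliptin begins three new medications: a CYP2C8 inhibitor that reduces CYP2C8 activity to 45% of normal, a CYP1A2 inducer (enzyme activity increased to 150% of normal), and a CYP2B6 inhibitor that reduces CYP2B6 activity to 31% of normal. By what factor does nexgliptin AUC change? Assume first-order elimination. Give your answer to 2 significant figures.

1.3

The CYP2C8 pathway (31% of clearance) drops to 0.45× activity: 0.31 × 0.45 = 0.1395.
The CYP1A2 pathway (27% of clearance) is boosted to 1.5× activity: 0.27 × 1.5 = 0.405.
The CYP2B6 pathway (31% of clearance) is reduced to 0.31× activity: 0.31 × 0.31 = 0.0961.
Non-CYP routes (11%) are unchanged.
CL_new/CL_old = 0.1395 + 0.405 + 0.0961 + 0.11 = 0.7506.
Because AUC varies inversely with clearance, the combined effect is 1 / 0.7506 = 1.3.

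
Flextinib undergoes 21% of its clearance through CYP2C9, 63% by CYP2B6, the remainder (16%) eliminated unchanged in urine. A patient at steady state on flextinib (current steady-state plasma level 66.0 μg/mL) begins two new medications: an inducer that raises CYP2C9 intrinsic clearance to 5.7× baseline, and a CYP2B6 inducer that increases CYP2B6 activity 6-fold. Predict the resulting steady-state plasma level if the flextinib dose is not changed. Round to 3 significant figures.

The CYP2C9 pathway (21% of clearance) is boosted to 5.7× activity: 0.21 × 5.7 = 1.197.
The CYP2B6 pathway (63% of clearance) rises to 6× activity: 0.63 × 6 = 3.78.
The remaining 16% of clearance is unaffected.
New clearance relative to baseline: 1.197 + 3.78 + 0.16 = 5.137.
New steady-state plasma level = 66.0 / 5.137 = 12.8 μg/mL (concentration scales inversely with clearance).

12.8 μg/mL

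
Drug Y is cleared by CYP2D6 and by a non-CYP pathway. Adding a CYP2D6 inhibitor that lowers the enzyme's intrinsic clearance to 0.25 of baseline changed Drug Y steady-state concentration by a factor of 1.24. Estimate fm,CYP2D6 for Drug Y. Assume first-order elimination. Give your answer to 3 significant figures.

0.258

Let x = fm,CYP2D6. Because steady-state concentration ∝ 1/CL, relative clearance fell to 1/1.24 = 0.8065.
Only the CYP2D6 route changed, so 0.8065 = x·0.25 + (1 − x), giving x = 0.258.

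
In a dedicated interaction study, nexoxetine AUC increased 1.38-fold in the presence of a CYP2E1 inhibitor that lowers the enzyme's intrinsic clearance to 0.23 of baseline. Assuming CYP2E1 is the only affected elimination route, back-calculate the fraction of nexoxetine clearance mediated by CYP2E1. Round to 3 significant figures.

Let x = fm,CYP2E1. Because AUC ∝ 1/CL, relative clearance fell to 1/1.38 = 0.7246.
Only the CYP2E1 route changed, so 0.7246 = x·0.23 + (1 − x), giving x = 0.358.

0.358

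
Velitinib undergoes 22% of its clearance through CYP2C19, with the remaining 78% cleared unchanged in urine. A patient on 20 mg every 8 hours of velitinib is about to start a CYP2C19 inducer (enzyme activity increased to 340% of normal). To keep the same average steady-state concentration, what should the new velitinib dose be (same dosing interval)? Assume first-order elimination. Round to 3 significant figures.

The CYP2C19 pathway (22% of clearance) is boosted to 3.4× activity: 0.22 × 3.4 = 0.748.
Non-CYP routes (78%) are unchanged.
CL_new/CL_old = 0.748 + 0.78 = 1.528.
Exposure is unchanged when dose changes in proportion to clearance. New dose = 20 mg × 1.528 = 30.6 mg.

30.6 mg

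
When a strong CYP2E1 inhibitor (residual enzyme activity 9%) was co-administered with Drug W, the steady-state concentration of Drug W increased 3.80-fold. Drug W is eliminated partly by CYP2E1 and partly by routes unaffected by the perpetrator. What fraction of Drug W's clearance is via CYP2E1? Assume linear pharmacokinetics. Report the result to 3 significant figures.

0.810

Call the CYP2E1 fraction fm. After the interaction, CL_new/CL_old = fm × 0.09 + (1 − fm).
Steady-state concentration ratio = 1 / (new CL fraction), so new CL fraction = 1 / 3.80 = 0.2632.
fm × 0.09 + 1 − fm = 0.2632  ⇒  fm × (0.09 − 1) = −0.7368  ⇒  fm = 0.810.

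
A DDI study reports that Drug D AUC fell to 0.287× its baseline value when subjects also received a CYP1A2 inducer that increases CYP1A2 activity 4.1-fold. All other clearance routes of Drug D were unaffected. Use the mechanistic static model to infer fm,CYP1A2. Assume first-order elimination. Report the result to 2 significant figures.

0.80

Let fm be the CYP1A2 fraction. New clearance relative to baseline = fm × 4.1 + (1 − fm).
AUC ratio = 1 / (new CL fraction), so new CL fraction = 1 / 0.287 = 3.484.
fm × 4.1 + 1 − fm = 3.484  ⇒  fm × (4.1 − 1) = 2.484  ⇒  fm = 0.80.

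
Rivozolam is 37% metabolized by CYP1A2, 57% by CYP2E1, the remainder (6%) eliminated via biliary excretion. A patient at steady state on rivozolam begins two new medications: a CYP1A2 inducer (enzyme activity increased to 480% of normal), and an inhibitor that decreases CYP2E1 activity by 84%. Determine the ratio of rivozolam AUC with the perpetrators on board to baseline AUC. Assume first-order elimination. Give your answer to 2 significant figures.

CYP1A2: 0.37 × 4.8 = 1.776
CYP2E1: 0.57 × 0.16 = 0.0912
Other: 0.06 (unchanged)
CL_new/CL_old = 1.776 + 0.0912 + 0.06 = 1.9272.
Net AUC ratio = 1 / 1.9272 = 0.52.

0.52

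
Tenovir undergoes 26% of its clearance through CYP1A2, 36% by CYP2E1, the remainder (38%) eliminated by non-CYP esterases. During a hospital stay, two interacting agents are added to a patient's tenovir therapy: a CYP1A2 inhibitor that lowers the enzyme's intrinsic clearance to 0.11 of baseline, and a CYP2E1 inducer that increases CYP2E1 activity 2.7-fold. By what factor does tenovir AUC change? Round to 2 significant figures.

CYP1A2: 0.26 × 0.11 = 0.0286
CYP2E1: 0.36 × 2.7 = 0.972
Other: 0.38 (unchanged)
CL_new/CL_old = 0.0286 + 0.972 + 0.38 = 1.3806.
Net AUC ratio = 1 / 1.3806 = 0.72.

0.72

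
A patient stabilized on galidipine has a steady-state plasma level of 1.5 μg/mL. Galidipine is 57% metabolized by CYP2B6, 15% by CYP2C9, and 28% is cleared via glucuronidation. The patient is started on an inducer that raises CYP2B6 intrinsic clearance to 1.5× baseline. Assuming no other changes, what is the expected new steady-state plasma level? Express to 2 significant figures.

The CYP2B6 pathway (57% of clearance) is boosted to 1.5× activity: 0.57 × 1.5 = 0.855.
CYP2C9 (15%) and the residual 28% are unaffected.
New clearance relative to baseline: 0.855 + 0.15 + 0.28 = 1.285.
New steady-state plasma level = baseline ÷ relative clearance = 1.5 / 1.285 = 1.2 μg/mL.

1.2 μg/mL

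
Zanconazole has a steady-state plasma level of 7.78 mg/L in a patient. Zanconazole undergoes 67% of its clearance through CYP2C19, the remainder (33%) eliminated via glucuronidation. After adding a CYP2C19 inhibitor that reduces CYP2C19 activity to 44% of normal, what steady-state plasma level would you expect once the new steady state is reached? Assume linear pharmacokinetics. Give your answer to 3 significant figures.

CYP2C19: 0.67 × 0.44 = 0.2948
Other: 0.33 (unchanged)
CL_new/CL_old = 0.2948 + 0.33 = 0.6248.
New steady-state plasma level = baseline ÷ relative clearance = 7.78 / 0.6248 = 12.5 mg/L.

12.5 mg/L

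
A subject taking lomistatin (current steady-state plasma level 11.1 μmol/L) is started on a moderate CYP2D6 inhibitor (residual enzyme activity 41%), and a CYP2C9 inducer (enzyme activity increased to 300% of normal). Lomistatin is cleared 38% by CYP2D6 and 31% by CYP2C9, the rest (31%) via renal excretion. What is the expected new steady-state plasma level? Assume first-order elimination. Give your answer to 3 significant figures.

7.95 μmol/L

The CYP2D6 pathway (38% of clearance) falls to 0.41× activity: 0.38 × 0.41 = 0.1558.
The CYP2C9 pathway (31% of clearance) rises to 3× activity: 0.31 × 3 = 0.93.
The remaining 31% of clearance is unaffected.
New clearance relative to baseline: 0.1558 + 0.93 + 0.31 = 1.3958.
Dividing the baseline by the relative clearance: 11.1 / 1.3958 = 7.95 μmol/L.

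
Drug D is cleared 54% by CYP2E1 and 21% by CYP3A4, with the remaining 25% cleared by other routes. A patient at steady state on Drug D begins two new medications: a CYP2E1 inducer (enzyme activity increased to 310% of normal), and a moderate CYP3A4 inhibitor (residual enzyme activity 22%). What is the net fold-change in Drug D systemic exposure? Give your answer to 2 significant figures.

0.51

The CYP2E1 pathway (54% of clearance) is boosted to 3.1× activity: 0.54 × 3.1 = 1.674.
The CYP3A4 pathway (21% of clearance) falls to 0.22× activity: 0.21 × 0.22 = 0.0462.
The remaining 25% of clearance is unaffected.
CL_new/CL_old = 1.674 + 0.0462 + 0.25 = 1.9702.
Because systemic exposure varies inversely with clearance, the combined effect is 1 / 1.9702 = 0.51.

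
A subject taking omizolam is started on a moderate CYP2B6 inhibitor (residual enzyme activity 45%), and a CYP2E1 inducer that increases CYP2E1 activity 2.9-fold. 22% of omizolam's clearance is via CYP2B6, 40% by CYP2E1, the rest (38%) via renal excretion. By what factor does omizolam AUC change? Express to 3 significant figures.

0.610

CYP2B6: 0.22 × 0.45 = 0.099
CYP2E1: 0.4 × 2.9 = 1.16
Other: 0.38 (unchanged)
Relative clearance = 0.099 + 1.16 + 0.38 = 1.639.
Net AUC ratio = 1 / 1.639 = 0.610.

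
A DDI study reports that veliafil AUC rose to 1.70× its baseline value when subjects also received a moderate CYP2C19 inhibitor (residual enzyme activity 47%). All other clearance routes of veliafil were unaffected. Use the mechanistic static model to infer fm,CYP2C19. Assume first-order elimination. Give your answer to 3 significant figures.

0.777

CL'/CL = 1 / 1.70 = 0.5882
0.47·fm + (1 − fm) = 0.5882
fm = (0.5882 − 1) / (0.47 − 1) = 0.777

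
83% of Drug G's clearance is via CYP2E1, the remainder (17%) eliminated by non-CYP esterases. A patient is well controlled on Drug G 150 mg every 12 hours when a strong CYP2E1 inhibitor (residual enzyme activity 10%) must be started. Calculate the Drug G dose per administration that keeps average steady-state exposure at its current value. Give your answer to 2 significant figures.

38 mg

The CYP2E1 pathway (83% of clearance) falls to 0.1× activity: 0.83 × 0.1 = 0.083.
The remaining 17% of clearance is unaffected.
New clearance relative to baseline: 0.083 + 0.17 = 0.253.
To maintain the same steady-state level, dose must scale with clearance: new dose = 150 × 0.253 = 38 mg.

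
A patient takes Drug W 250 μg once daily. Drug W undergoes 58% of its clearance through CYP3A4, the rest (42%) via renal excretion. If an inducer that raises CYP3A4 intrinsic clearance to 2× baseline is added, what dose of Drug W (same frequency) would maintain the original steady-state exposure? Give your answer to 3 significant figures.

395 μg

CYP3A4: 0.58 × 2 = 1.16
Other: 0.42 (unchanged)
Relative clearance = 1.16 + 0.42 = 1.58.
Exposure is unchanged when dose changes in proportion to clearance. New dose = 250 μg × 1.58 = 395 μg.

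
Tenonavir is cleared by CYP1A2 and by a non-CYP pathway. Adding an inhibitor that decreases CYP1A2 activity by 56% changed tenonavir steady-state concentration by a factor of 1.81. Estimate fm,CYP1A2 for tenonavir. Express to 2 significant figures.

0.80

Let x = fm,CYP1A2. Because steady-state concentration ∝ 1/CL, relative clearance fell to 1/1.81 = 0.5525.
Only the CYP1A2 route changed, so 0.5525 = x·0.44 + (1 − x), giving x = 0.80.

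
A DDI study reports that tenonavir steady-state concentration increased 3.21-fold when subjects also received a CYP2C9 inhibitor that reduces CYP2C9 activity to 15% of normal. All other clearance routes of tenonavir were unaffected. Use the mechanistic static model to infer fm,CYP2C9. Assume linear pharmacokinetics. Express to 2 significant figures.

Let fm be the CYP2C9 fraction. New clearance relative to baseline = fm × 0.15 + (1 − fm).
Steady-state concentration ratio = 1 / (new CL fraction), so new CL fraction = 1 / 3.21 = 0.3115.
fm × 0.15 + 1 − fm = 0.3115  ⇒  fm × (0.15 − 1) = −0.6885  ⇒  fm = 0.81.

0.81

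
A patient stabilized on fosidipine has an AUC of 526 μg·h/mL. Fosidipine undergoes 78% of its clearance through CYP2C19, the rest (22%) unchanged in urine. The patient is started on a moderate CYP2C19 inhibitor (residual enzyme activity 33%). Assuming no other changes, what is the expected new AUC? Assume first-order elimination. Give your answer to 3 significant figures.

The CYP2C19 pathway (78% of clearance) is reduced to 0.33× activity: 0.78 × 0.33 = 0.2574.
Non-CYP routes (22%) are unchanged.
CL_new/CL_old = 0.2574 + 0.22 = 0.4774.
New AUC = baseline ÷ relative clearance = 526 / 0.4774 = 1.10 × 10³ μg·h/mL.

1.10 × 10³ μg·h/mL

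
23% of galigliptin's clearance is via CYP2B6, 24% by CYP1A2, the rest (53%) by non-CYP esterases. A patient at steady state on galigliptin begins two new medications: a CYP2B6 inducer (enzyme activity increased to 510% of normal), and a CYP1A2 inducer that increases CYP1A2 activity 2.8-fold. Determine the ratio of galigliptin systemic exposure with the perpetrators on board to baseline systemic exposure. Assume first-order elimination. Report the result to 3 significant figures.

0.421

The CYP2B6 pathway (23% of clearance) rises to 5.1× activity: 0.23 × 5.1 = 1.173.
The CYP1A2 pathway (24% of clearance) is boosted to 2.8× activity: 0.24 × 2.8 = 0.672.
The remaining 53% of clearance is unaffected.
New clearance relative to baseline: 1.173 + 0.672 + 0.53 = 2.375.
Net systemic exposure ratio = 1 / 2.375 = 0.421.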